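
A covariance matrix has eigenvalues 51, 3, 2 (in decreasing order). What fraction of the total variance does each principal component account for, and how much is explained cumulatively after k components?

Step 1 — total variance = trace(Sigma) = Σ λ_i = 51 + 3 + 2 = 56.

Step 2 — fraction explained by component i = λ_i / Σ λ:
  PC1: 51/56 = 0.9107
  PC2: 3/56 = 0.0536
  PC3: 2/56 = 0.0357

Step 3 — cumulative fraction after k components = (λ_1 + ... + λ_k) / Σ λ:
  k = 1: 51/56 = 0.9107
  k = 2: (51 + 3)/56 = 54/56 = 0.9643
  k = 3: (51 + 3 + 2)/56 = 56/56 = 1

Summary (fraction, with percent):

explained: PC1 0.9107 (91.07%), PC2 0.0536 (5.36%), PC3 0.0357 (3.57%);  cumulative: 0.9107, 0.9643, 1


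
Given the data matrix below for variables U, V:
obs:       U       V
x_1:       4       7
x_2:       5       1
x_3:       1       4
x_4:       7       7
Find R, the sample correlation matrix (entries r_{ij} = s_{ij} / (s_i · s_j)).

Step 1 — column means:
  mean(U) = (4 + 5 + 1 + 7) / 4 = 17/4 = 4.25
  mean(V) = (7 + 1 + 4 + 7) / 4 = 19/4 = 4.75

Step 2 — sample variances and covariances s[i,j] = (1/(n-1)) · Σ_k (x_{k,i} - mean_i) · (x_{k,j} - mean_j), with n-1 = 3:
  s[U,U] = ((-0.25)·(-0.25) + (0.75)·(0.75) + (-3.25)·(-3.25) + (2.75)·(2.75)) / 3 = 18.75/3 = 6.25
  s[U,V] = ((-0.25)·(2.25) + (0.75)·(-3.75) + (-3.25)·(-0.75) + (2.75)·(2.25)) / 3 = 5.25/3 = 1.75
  s[V,V] = ((2.25)·(2.25) + (-3.75)·(-3.75) + (-0.75)·(-0.75) + (2.25)·(2.25)) / 3 = 24.75/3 = 8.25
  Sample standard deviations s_i = √(s[i,i]):
  s(U) = √(6.25) = 2.5
  s(V) = √(8.25) = 2.8723

Step 3 — r_{ij} = s_{ij} / (s_i · s_j):
  r[U,U] = 1 (diagonal).
  r[U,V] = 1.75 / (2.5 · 2.8723) = 1.75 / 7.1807 = 0.2437
  r[V,V] = 1 (diagonal).

R is symmetric with unit diagonal. Assembling:

R = [[1, 0.2437],
 [0.2437, 1]]


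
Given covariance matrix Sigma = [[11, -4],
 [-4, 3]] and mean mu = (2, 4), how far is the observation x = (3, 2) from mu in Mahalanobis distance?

Step 1 — centre the observation: (x - mu) = (1, -2).

Step 2 — invert Sigma. det(Sigma) = 11·3 - (-4)² = 17.
  Sigma^{-1} = (1/det) · [[d, -b], [-b, a]] = [[0.1765, 0.2353],
 [0.2353, 0.6471]].

Step 3 — form the quadratic (x - mu)^T · Sigma^{-1} · (x - mu):
  Sigma^{-1} · (x - mu) = (-0.2941, -1.0588).
  (x - mu)^T · [Sigma^{-1} · (x - mu)] = (1)·(-0.2941) + (-2)·(-1.0588) = 1.8235.

Step 4 — take square root: d = √(1.8235) ≈ 1.3504.

d(x, mu) = √(1.8235) ≈ 1.3504


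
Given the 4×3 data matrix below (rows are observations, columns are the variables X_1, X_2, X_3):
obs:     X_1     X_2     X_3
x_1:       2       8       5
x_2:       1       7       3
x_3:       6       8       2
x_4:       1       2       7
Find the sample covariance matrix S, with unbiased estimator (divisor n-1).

Step 1 — column means:
  mean(X_1) = (2 + 1 + 6 + 1) / 4 = 10/4 = 2.5
  mean(X_2) = (8 + 7 + 8 + 2) / 4 = 25/4 = 6.25
  mean(X_3) = (5 + 3 + 2 + 7) / 4 = 17/4 = 4.25

Step 2 — sample covariance S[i,j] = (1/(n-1)) · Σ_k (x_{k,i} - mean_i) · (x_{k,j} - mean_j), with n-1 = 3.
  S[X_1,X_1] = ((-0.5)·(-0.5) + (-1.5)·(-1.5) + (3.5)·(3.5) + (-1.5)·(-1.5)) / 3 = 17/3 = 5.6667
  S[X_1,X_2] = ((-0.5)·(1.75) + (-1.5)·(0.75) + (3.5)·(1.75) + (-1.5)·(-4.25)) / 3 = 10.5/3 = 3.5
  S[X_1,X_3] = ((-0.5)·(0.75) + (-1.5)·(-1.25) + (3.5)·(-2.25) + (-1.5)·(2.75)) / 3 = -10.5/3 = -3.5
  S[X_2,X_2] = ((1.75)·(1.75) + (0.75)·(0.75) + (1.75)·(1.75) + (-4.25)·(-4.25)) / 3 = 24.75/3 = 8.25
  S[X_2,X_3] = ((1.75)·(0.75) + (0.75)·(-1.25) + (1.75)·(-2.25) + (-4.25)·(2.75)) / 3 = -15.25/3 = -5.0833
  S[X_3,X_3] = ((0.75)·(0.75) + (-1.25)·(-1.25) + (-2.25)·(-2.25) + (2.75)·(2.75)) / 3 = 14.75/3 = 4.9167

S is symmetric (S[j,i] = S[i,j]). Assembling:

S = [[5.6667, 3.5, -3.5],
 [3.5, 8.25, -5.0833],
 [-3.5, -5.0833, 4.9167]]


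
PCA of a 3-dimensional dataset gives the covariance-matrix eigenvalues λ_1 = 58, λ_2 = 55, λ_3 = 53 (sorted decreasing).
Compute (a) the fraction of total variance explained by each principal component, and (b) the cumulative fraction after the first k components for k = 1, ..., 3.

Step 1 — total variance = trace(Sigma) = Σ λ_i = 58 + 55 + 53 = 166.

Step 2 — fraction explained by component i = λ_i / Σ λ:
  PC1: 58/166 = 0.3494
  PC2: 55/166 = 0.3313
  PC3: 53/166 = 0.3193

Step 3 — cumulative fraction after k components = (λ_1 + ... + λ_k) / Σ λ:
  k = 1: 58/166 = 0.3494
  k = 2: (58 + 55)/166 = 113/166 = 0.6807
  k = 3: (58 + 55 + 53)/166 = 166/166 = 1

Summary (fraction, with percent):

explained: PC1 0.3494 (34.94%), PC2 0.3313 (33.13%), PC3 0.3193 (31.93%);  cumulative: 0.3494, 0.6807, 1


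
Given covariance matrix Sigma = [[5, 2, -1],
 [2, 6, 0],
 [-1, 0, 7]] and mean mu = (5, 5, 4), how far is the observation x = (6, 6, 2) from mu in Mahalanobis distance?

Step 1 — centre the observation: (x - mu) = (1, 1, -2).

Step 2 — invert Sigma (cofactor / det for 3×3, or solve directly):
  Sigma^{-1} = [[0.2386, -0.0795, 0.0341],
 [-0.0795, 0.1932, -0.0114],
 [0.0341, -0.0114, 0.1477]].

Step 3 — form the quadratic (x - mu)^T · Sigma^{-1} · (x - mu):
  Sigma^{-1} · (x - mu) = (0.0909, 0.1364, -0.2727).
  (x - mu)^T · [Sigma^{-1} · (x - mu)] = (1)·(0.0909) + (1)·(0.1364) + (-2)·(-0.2727) = 0.7727.

Step 4 — take square root: d = √(0.7727) ≈ 0.879.

d(x, mu) = √(0.7727) ≈ 0.879


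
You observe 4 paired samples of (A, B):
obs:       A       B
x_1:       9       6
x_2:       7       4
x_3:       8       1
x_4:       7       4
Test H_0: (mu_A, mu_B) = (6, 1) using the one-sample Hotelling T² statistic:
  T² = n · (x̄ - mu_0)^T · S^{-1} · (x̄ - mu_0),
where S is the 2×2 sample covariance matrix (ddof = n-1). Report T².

Step 1 — sample mean vector:
  mean(A) = (9 + 7 + 8 + 7) / 4 = 31/4 = 7.75
  mean(B) = (6 + 4 + 1 + 4) / 4 = 15/4 = 3.75
  x̄ = (7.75, 3.75),  deviation x̄ - mu_0 = (7.75, 3.75) - (6, 1) = (1.75, 2.75).

Step 2 — sample covariance matrix, S[i,j] = (1/(n-1)) · Σ_k (x_{k,i} - mean_i) · (x_{k,j} - mean_j), divisor n-1 = 3:
  S[A,A] = ((1.25)·(1.25) + (-0.75)·(-0.75) + (0.25)·(0.25) + (-0.75)·(-0.75)) / 3 = 2.75/3 = 0.9167
  S[A,B] = ((1.25)·(2.25) + (-0.75)·(0.25) + (0.25)·(-2.75) + (-0.75)·(0.25)) / 3 = 1.75/3 = 0.5833
  S[B,B] = ((2.25)·(2.25) + (0.25)·(0.25) + (-2.75)·(-2.75) + (0.25)·(0.25)) / 3 = 12.75/3 = 4.25
  S = [[0.9167, 0.5833],
 [0.5833, 4.25]].

Step 3 — invert S. det(S) = 0.9167·4.25 - (0.5833)² = 3.5556.
  S^{-1} = (1/det) · [[d, -b], [-b, a]] = [[1.1953, -0.1641],
 [-0.1641, 0.2578]].

Step 4 — quadratic form (x̄ - mu_0)^T · S^{-1} · (x̄ - mu_0):
  S^{-1} · (x̄ - mu_0) = (1.6406, 0.4219),
  (x̄ - mu_0)^T · [...] = (1.75)·(1.6406) + (2.75)·(0.4219) = 4.0313.

Step 5 — scale by n: T² = 4 · 4.0313 = 16.125.

T² ≈ 16.125


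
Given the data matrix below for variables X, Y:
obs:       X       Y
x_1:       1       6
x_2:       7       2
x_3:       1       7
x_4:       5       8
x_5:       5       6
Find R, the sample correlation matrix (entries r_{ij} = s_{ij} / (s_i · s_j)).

Step 1 — column means:
  mean(X) = (1 + 7 + 1 + 5 + 5) / 5 = 19/5 = 3.8
  mean(Y) = (6 + 2 + 7 + 8 + 6) / 5 = 29/5 = 5.8

Step 2 — sample variances and covariances s[i,j] = (1/(n-1)) · Σ_k (x_{k,i} - mean_i) · (x_{k,j} - mean_j), with n-1 = 4:
  s[X,X] = ((-2.8)·(-2.8) + (3.2)·(3.2) + (-2.8)·(-2.8) + (1.2)·(1.2) + (1.2)·(1.2)) / 4 = 28.8/4 = 7.2
  s[X,Y] = ((-2.8)·(0.2) + (3.2)·(-3.8) + (-2.8)·(1.2) + (1.2)·(2.2) + (1.2)·(0.2)) / 4 = -13.2/4 = -3.3
  s[Y,Y] = ((0.2)·(0.2) + (-3.8)·(-3.8) + (1.2)·(1.2) + (2.2)·(2.2) + (0.2)·(0.2)) / 4 = 20.8/4 = 5.2
  Sample standard deviations s_i = √(s[i,i]):
  s(X) = √(7.2) = 2.6833
  s(Y) = √(5.2) = 2.2804

Step 3 — r_{ij} = s_{ij} / (s_i · s_j):
  r[X,X] = 1 (diagonal).
  r[X,Y] = -3.3 / (2.6833 · 2.2804) = -3.3 / 6.1188 = -0.5393
  r[Y,Y] = 1 (diagonal).

R is symmetric with unit diagonal. Assembling:

R = [[1, -0.5393],
 [-0.5393, 1]]


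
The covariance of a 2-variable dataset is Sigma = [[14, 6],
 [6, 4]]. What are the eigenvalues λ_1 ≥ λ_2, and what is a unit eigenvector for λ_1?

Step 1 — characteristic polynomial of 2×2 Sigma:
  det(Sigma - λI) = λ² - trace · λ + det = 0.
  trace = 14 + 4 = 18, det = 14·4 - (6)² = 20.
Step 2 — discriminant:
  Δ = trace² - 4·det = 324 - 80 = 244.
Step 3 — eigenvalues:
  λ = (trace ± √Δ)/2 = (18 ± 15.6205)/2,
  λ_1 = 16.8102,  λ_2 = 1.1898.

Step 4 — unit eigenvector for λ_1: solve (Sigma - λ_1 I)v = 0. First row:
  (14 - 16.8102)·v_x + (6)·v_y = 0, i.e. (-2.8102)·v_x + (6)·v_y = 0,
  so v ∝ (b, λ_1 - a) = (6, 2.8102) = u.
  ||u|| = √((6)² + (2.8102)²) = √(43.8975) ≈ 6.6255,
  v_1 = u/||u|| ≈ (0.9056, 0.4242) (||v_1|| = 1).

λ_1 = 16.8102,  λ_2 = 1.1898;  v_1 ≈ (0.9056, 0.4242)


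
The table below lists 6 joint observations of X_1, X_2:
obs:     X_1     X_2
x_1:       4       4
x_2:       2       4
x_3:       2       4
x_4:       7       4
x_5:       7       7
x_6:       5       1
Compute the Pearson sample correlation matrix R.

Step 1 — column means:
  mean(X_1) = (4 + 2 + 2 + 7 + 7 + 5) / 6 = 27/6 = 4.5
  mean(X_2) = (4 + 4 + 4 + 4 + 7 + 1) / 6 = 24/6 = 4

Step 2 — sample variances and covariances s[i,j] = (1/(n-1)) · Σ_k (x_{k,i} - mean_i) · (x_{k,j} - mean_j), with n-1 = 5:
  s[X_1,X_1] = ((-0.5)·(-0.5) + (-2.5)·(-2.5) + (-2.5)·(-2.5) + (2.5)·(2.5) + (2.5)·(2.5) + (0.5)·(0.5)) / 5 = 25.5/5 = 5.1
  s[X_1,X_2] = ((-0.5)·(0) + (-2.5)·(0) + (-2.5)·(0) + (2.5)·(0) + (2.5)·(3) + (0.5)·(-3)) / 5 = 6/5 = 1.2
  s[X_2,X_2] = ((0)·(0) + (0)·(0) + (0)·(0) + (0)·(0) + (3)·(3) + (-3)·(-3)) / 5 = 18/5 = 3.6
  Sample standard deviations s_i = √(s[i,i]):
  s(X_1) = √(5.1) = 2.2583
  s(X_2) = √(3.6) = 1.8974

Step 3 — r_{ij} = s_{ij} / (s_i · s_j):
  r[X_1,X_1] = 1 (diagonal).
  r[X_1,X_2] = 1.2 / (2.2583 · 1.8974) = 1.2 / 4.2849 = 0.2801
  r[X_2,X_2] = 1 (diagonal).

R is symmetric with unit diagonal. Assembling:

R = [[1, 0.2801],
 [0.2801, 1]]


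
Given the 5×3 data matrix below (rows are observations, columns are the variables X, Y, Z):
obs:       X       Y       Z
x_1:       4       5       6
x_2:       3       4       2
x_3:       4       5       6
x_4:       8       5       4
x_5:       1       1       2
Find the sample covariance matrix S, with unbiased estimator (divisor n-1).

Step 1 — column means:
  mean(X) = (4 + 3 + 4 + 8 + 1) / 5 = 20/5 = 4
  mean(Y) = (5 + 4 + 5 + 5 + 1) / 5 = 20/5 = 4
  mean(Z) = (6 + 2 + 6 + 4 + 2) / 5 = 20/5 = 4

Step 2 — sample covariance S[i,j] = (1/(n-1)) · Σ_k (x_{k,i} - mean_i) · (x_{k,j} - mean_j), with n-1 = 4.
  S[X,X] = ((0)·(0) + (-1)·(-1) + (0)·(0) + (4)·(4) + (-3)·(-3)) / 4 = 26/4 = 6.5
  S[X,Y] = ((0)·(1) + (-1)·(0) + (0)·(1) + (4)·(1) + (-3)·(-3)) / 4 = 13/4 = 3.25
  S[X,Z] = ((0)·(2) + (-1)·(-2) + (0)·(2) + (4)·(0) + (-3)·(-2)) / 4 = 8/4 = 2
  S[Y,Y] = ((1)·(1) + (0)·(0) + (1)·(1) + (1)·(1) + (-3)·(-3)) / 4 = 12/4 = 3
  S[Y,Z] = ((1)·(2) + (0)·(-2) + (1)·(2) + (1)·(0) + (-3)·(-2)) / 4 = 10/4 = 2.5
  S[Z,Z] = ((2)·(2) + (-2)·(-2) + (2)·(2) + (0)·(0) + (-2)·(-2)) / 4 = 16/4 = 4

S is symmetric (S[j,i] = S[i,j]). Assembling:

S = [[6.5, 3.25, 2],
 [3.25, 3, 2.5],
 [2, 2.5, 4]]


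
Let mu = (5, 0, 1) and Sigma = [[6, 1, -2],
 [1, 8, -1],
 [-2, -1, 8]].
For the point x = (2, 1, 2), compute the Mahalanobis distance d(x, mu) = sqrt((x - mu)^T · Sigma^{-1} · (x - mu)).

Step 1 — centre the observation: (x - mu) = (-3, 1, 1).

Step 2 — invert Sigma (cofactor / det for 3×3, or solve directly):
  Sigma^{-1} = [[0.1842, -0.0175, 0.0439],
 [-0.0175, 0.1287, 0.0117],
 [0.0439, 0.0117, 0.1374]].

Step 3 — form the quadratic (x - mu)^T · Sigma^{-1} · (x - mu):
  Sigma^{-1} · (x - mu) = (-0.5263, 0.193, 0.0175).
  (x - mu)^T · [Sigma^{-1} · (x - mu)] = (-3)·(-0.5263) + (1)·(0.193) + (1)·(0.0175) = 1.7895.

Step 4 — take square root: d = √(1.7895) ≈ 1.3377.

d(x, mu) = √(1.7895) ≈ 1.3377


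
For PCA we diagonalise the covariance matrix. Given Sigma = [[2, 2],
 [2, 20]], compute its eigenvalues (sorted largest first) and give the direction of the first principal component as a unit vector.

Step 1 — characteristic polynomial of 2×2 Sigma:
  det(Sigma - λI) = λ² - trace · λ + det = 0.
  trace = 2 + 20 = 22, det = 2·20 - (2)² = 36.
Step 2 — discriminant:
  Δ = trace² - 4·det = 484 - 144 = 340.
Step 3 — eigenvalues:
  λ = (trace ± √Δ)/2 = (22 ± 18.4391)/2,
  λ_1 = 20.2195,  λ_2 = 1.7805.

Step 4 — unit eigenvector for λ_1: solve (Sigma - λ_1 I)v = 0. First row:
  (2 - 20.2195)·v_x + (2)·v_y = 0, i.e. (-18.2195)·v_x + (2)·v_y = 0,
  so v ∝ (b, λ_1 - a) = (2, 18.2195) = u.
  ||u|| = √((2)² + (18.2195)²) = √(335.9518) ≈ 18.329,
  v_1 = u/||u|| ≈ (0.1091, 0.994) (||v_1|| = 1).

λ_1 = 20.2195,  λ_2 = 1.7805;  v_1 ≈ (0.1091, 0.994)


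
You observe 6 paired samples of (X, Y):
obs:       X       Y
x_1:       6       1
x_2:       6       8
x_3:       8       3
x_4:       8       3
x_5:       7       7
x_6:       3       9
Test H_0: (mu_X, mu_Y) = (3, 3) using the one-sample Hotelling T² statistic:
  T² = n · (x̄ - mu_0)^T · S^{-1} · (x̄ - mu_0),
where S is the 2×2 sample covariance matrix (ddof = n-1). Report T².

Step 1 — sample mean vector:
  mean(X) = (6 + 6 + 8 + 8 + 7 + 3) / 6 = 38/6 = 6.3333
  mean(Y) = (1 + 8 + 3 + 3 + 7 + 9) / 6 = 31/6 = 5.1667
  x̄ = (6.3333, 5.1667),  deviation x̄ - mu_0 = (6.3333, 5.1667) - (3, 3) = (3.3333, 2.1667).

Step 2 — sample covariance matrix, S[i,j] = (1/(n-1)) · Σ_k (x_{k,i} - mean_i) · (x_{k,j} - mean_j), divisor n-1 = 5:
  S[X,X] = ((-0.3333)·(-0.3333) + (-0.3333)·(-0.3333) + (1.6667)·(1.6667) + (1.6667)·(1.6667) + (0.6667)·(0.6667) + (-3.3333)·(-3.3333)) / 5 = 17.3333/5 = 3.4667
  S[X,Y] = ((-0.3333)·(-4.1667) + (-0.3333)·(2.8333) + (1.6667)·(-2.1667) + (1.6667)·(-2.1667) + (0.6667)·(1.8333) + (-3.3333)·(3.8333)) / 5 = -18.3333/5 = -3.6667
  S[Y,Y] = ((-4.1667)·(-4.1667) + (2.8333)·(2.8333) + (-2.1667)·(-2.1667) + (-2.1667)·(-2.1667) + (1.8333)·(1.8333) + (3.8333)·(3.8333)) / 5 = 52.8333/5 = 10.5667
  S = [[3.4667, -3.6667],
 [-3.6667, 10.5667]].

Step 3 — invert S. det(S) = 3.4667·10.5667 - (-3.6667)² = 23.1867.
  S^{-1} = (1/det) · [[d, -b], [-b, a]] = [[0.4557, 0.1581],
 [0.1581, 0.1495]].

Step 4 — quadratic form (x̄ - mu_0)^T · S^{-1} · (x̄ - mu_0):
  S^{-1} · (x̄ - mu_0) = (1.8617, 0.8511),
  (x̄ - mu_0)^T · [...] = (3.3333)·(1.8617) + (2.1667)·(0.8511) = 8.0496.

Step 5 — scale by n: T² = 6 · 8.0496 = 48.2979.

T² ≈ 48.2979


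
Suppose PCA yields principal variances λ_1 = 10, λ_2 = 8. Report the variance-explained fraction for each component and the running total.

Step 1 — total variance = trace(Sigma) = Σ λ_i = 10 + 8 = 18.

Step 2 — fraction explained by component i = λ_i / Σ λ:
  PC1: 10/18 = 0.5556
  PC2: 8/18 = 0.4444

Step 3 — cumulative fraction after k components = (λ_1 + ... + λ_k) / Σ λ:
  k = 1: 10/18 = 0.5556
  k = 2: (10 + 8)/18 = 18/18 = 1

Summary (fraction, with percent):

explained: PC1 0.5556 (55.56%), PC2 0.4444 (44.44%);  cumulative: 0.5556, 1


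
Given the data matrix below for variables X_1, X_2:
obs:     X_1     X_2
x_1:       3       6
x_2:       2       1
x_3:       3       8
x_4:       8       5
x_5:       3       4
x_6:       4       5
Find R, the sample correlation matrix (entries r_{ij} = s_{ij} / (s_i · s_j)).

Step 1 — column means:
  mean(X_1) = (3 + 2 + 3 + 8 + 3 + 4) / 6 = 23/6 = 3.8333
  mean(X_2) = (6 + 1 + 8 + 5 + 4 + 5) / 6 = 29/6 = 4.8333

Step 2 — sample variances and covariances s[i,j] = (1/(n-1)) · Σ_k (x_{k,i} - mean_i) · (x_{k,j} - mean_j), with n-1 = 5:
  s[X_1,X_1] = ((-0.8333)·(-0.8333) + (-1.8333)·(-1.8333) + (-0.8333)·(-0.8333) + (4.1667)·(4.1667) + (-0.8333)·(-0.8333) + (0.1667)·(0.1667)) / 5 = 22.8333/5 = 4.5667
  s[X_1,X_2] = ((-0.8333)·(1.1667) + (-1.8333)·(-3.8333) + (-0.8333)·(3.1667) + (4.1667)·(0.1667) + (-0.8333)·(-0.8333) + (0.1667)·(0.1667)) / 5 = 4.8333/5 = 0.9667
  s[X_2,X_2] = ((1.1667)·(1.1667) + (-3.8333)·(-3.8333) + (3.1667)·(3.1667) + (0.1667)·(0.1667) + (-0.8333)·(-0.8333) + (0.1667)·(0.1667)) / 5 = 26.8333/5 = 5.3667
  Sample standard deviations s_i = √(s[i,i]):
  s(X_1) = √(4.5667) = 2.137
  s(X_2) = √(5.3667) = 2.3166

Step 3 — r_{ij} = s_{ij} / (s_i · s_j):
  r[X_1,X_1] = 1 (diagonal).
  r[X_1,X_2] = 0.9667 / (2.137 · 2.3166) = 0.9667 / 4.9505 = 0.1953
  r[X_2,X_2] = 1 (diagonal).

R is symmetric with unit diagonal. Assembling:

R = [[1, 0.1953],
 [0.1953, 1]]


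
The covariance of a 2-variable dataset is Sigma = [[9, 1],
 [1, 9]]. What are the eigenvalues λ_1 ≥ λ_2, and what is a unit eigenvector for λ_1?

Step 1 — characteristic polynomial of 2×2 Sigma:
  det(Sigma - λI) = λ² - trace · λ + det = 0.
  trace = 9 + 9 = 18, det = 9·9 - (1)² = 80.
Step 2 — discriminant:
  Δ = trace² - 4·det = 324 - 320 = 4.
Step 3 — eigenvalues:
  λ = (trace ± √Δ)/2 = (18 ± 2)/2,
  λ_1 = 10,  λ_2 = 8.

Step 4 — unit eigenvector for λ_1: solve (Sigma - λ_1 I)v = 0. First row:
  (9 - 10)·v_x + (1)·v_y = 0, i.e. (-1)·v_x + (1)·v_y = 0,
  so v ∝ (b, λ_1 - a) = (1, 1) = u.
  ||u|| = √((1)² + (1)²) = √(2) ≈ 1.4142,
  v_1 = u/||u|| ≈ (0.7071, 0.7071) (||v_1|| = 1).

λ_1 = 10,  λ_2 = 8;  v_1 ≈ (0.7071, 0.7071)


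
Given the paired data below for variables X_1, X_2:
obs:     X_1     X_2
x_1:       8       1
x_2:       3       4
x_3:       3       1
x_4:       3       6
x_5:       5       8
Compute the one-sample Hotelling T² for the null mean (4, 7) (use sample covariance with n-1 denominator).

Step 1 — sample mean vector:
  mean(X_1) = (8 + 3 + 3 + 3 + 5) / 5 = 22/5 = 4.4
  mean(X_2) = (1 + 4 + 1 + 6 + 8) / 5 = 20/5 = 4
  x̄ = (4.4, 4),  deviation x̄ - mu_0 = (4.4, 4) - (4, 7) = (0.4, -3).

Step 2 — sample covariance matrix, S[i,j] = (1/(n-1)) · Σ_k (x_{k,i} - mean_i) · (x_{k,j} - mean_j), divisor n-1 = 4:
  S[X_1,X_1] = ((3.6)·(3.6) + (-1.4)·(-1.4) + (-1.4)·(-1.4) + (-1.4)·(-1.4) + (0.6)·(0.6)) / 4 = 19.2/4 = 4.8
  S[X_1,X_2] = ((3.6)·(-3) + (-1.4)·(0) + (-1.4)·(-3) + (-1.4)·(2) + (0.6)·(4)) / 4 = -7/4 = -1.75
  S[X_2,X_2] = ((-3)·(-3) + (0)·(0) + (-3)·(-3) + (2)·(2) + (4)·(4)) / 4 = 38/4 = 9.5
  S = [[4.8, -1.75],
 [-1.75, 9.5]].

Step 3 — invert S. det(S) = 4.8·9.5 - (-1.75)² = 42.5375.
  S^{-1} = (1/det) · [[d, -b], [-b, a]] = [[0.2233, 0.0411],
 [0.0411, 0.1128]].

Step 4 — quadratic form (x̄ - mu_0)^T · S^{-1} · (x̄ - mu_0):
  S^{-1} · (x̄ - mu_0) = (-0.0341, -0.3221),
  (x̄ - mu_0)^T · [...] = (0.4)·(-0.0341) + (-3)·(-0.3221) = 0.9526.

Step 5 — scale by n: T² = 5 · 0.9526 = 4.7629.

T² ≈ 4.7629


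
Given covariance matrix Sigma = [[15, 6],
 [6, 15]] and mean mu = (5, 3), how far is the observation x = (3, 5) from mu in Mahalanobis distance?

Step 1 — centre the observation: (x - mu) = (-2, 2).

Step 2 — invert Sigma. det(Sigma) = 15·15 - (6)² = 189.
  Sigma^{-1} = (1/det) · [[d, -b], [-b, a]] = [[0.0794, -0.0317],
 [-0.0317, 0.0794]].

Step 3 — form the quadratic (x - mu)^T · Sigma^{-1} · (x - mu):
  Sigma^{-1} · (x - mu) = (-0.2222, 0.2222).
  (x - mu)^T · [Sigma^{-1} · (x - mu)] = (-2)·(-0.2222) + (2)·(0.2222) = 0.8889.

Step 4 — take square root: d = √(0.8889) ≈ 0.9428.

d(x, mu) = √(0.8889) ≈ 0.9428


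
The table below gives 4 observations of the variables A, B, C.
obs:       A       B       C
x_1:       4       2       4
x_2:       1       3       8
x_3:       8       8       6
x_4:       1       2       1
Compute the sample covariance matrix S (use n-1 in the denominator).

Step 1 — column means:
  mean(A) = (4 + 1 + 8 + 1) / 4 = 14/4 = 3.5
  mean(B) = (2 + 3 + 8 + 2) / 4 = 15/4 = 3.75
  mean(C) = (4 + 8 + 6 + 1) / 4 = 19/4 = 4.75

Step 2 — sample covariance S[i,j] = (1/(n-1)) · Σ_k (x_{k,i} - mean_i) · (x_{k,j} - mean_j), with n-1 = 3.
  S[A,A] = ((0.5)·(0.5) + (-2.5)·(-2.5) + (4.5)·(4.5) + (-2.5)·(-2.5)) / 3 = 33/3 = 11
  S[A,B] = ((0.5)·(-1.75) + (-2.5)·(-0.75) + (4.5)·(4.25) + (-2.5)·(-1.75)) / 3 = 24.5/3 = 8.1667
  S[A,C] = ((0.5)·(-0.75) + (-2.5)·(3.25) + (4.5)·(1.25) + (-2.5)·(-3.75)) / 3 = 6.5/3 = 2.1667
  S[B,B] = ((-1.75)·(-1.75) + (-0.75)·(-0.75) + (4.25)·(4.25) + (-1.75)·(-1.75)) / 3 = 24.75/3 = 8.25
  S[B,C] = ((-1.75)·(-0.75) + (-0.75)·(3.25) + (4.25)·(1.25) + (-1.75)·(-3.75)) / 3 = 10.75/3 = 3.5833
  S[C,C] = ((-0.75)·(-0.75) + (3.25)·(3.25) + (1.25)·(1.25) + (-3.75)·(-3.75)) / 3 = 26.75/3 = 8.9167

S is symmetric (S[j,i] = S[i,j]). Assembling:

S = [[11, 8.1667, 2.1667],
 [8.1667, 8.25, 3.5833],
 [2.1667, 3.5833, 8.9167]]


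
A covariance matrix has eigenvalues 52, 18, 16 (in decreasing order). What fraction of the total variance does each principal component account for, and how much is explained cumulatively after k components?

Step 1 — total variance = trace(Sigma) = Σ λ_i = 52 + 18 + 16 = 86.

Step 2 — fraction explained by component i = λ_i / Σ λ:
  PC1: 52/86 = 0.6047
  PC2: 18/86 = 0.2093
  PC3: 16/86 = 0.186

Step 3 — cumulative fraction after k components = (λ_1 + ... + λ_k) / Σ λ:
  k = 1: 52/86 = 0.6047
  k = 2: (52 + 18)/86 = 70/86 = 0.814
  k = 3: (52 + 18 + 16)/86 = 86/86 = 1

Summary (fraction, with percent):

explained: PC1 0.6047 (60.47%), PC2 0.2093 (20.93%), PC3 0.186 (18.6%);  cumulative: 0.6047, 0.814, 1


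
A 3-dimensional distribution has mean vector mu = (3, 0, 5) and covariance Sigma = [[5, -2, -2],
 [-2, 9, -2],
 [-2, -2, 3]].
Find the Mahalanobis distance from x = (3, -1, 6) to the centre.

Step 1 — centre the observation: (x - mu) = (0, -1, 1).

Step 2 — invert Sigma (cofactor / det for 3×3, or solve directly):
  Sigma^{-1} = [[0.451, 0.1961, 0.4314],
 [0.1961, 0.2157, 0.2745],
 [0.4314, 0.2745, 0.8039]].

Step 3 — form the quadratic (x - mu)^T · Sigma^{-1} · (x - mu):
  Sigma^{-1} · (x - mu) = (0.2353, 0.0588, 0.5294).
  (x - mu)^T · [Sigma^{-1} · (x - mu)] = (0)·(0.2353) + (-1)·(0.0588) + (1)·(0.5294) = 0.4706.

Step 4 — take square root: d = √(0.4706) ≈ 0.686.

d(x, mu) = √(0.4706) ≈ 0.686


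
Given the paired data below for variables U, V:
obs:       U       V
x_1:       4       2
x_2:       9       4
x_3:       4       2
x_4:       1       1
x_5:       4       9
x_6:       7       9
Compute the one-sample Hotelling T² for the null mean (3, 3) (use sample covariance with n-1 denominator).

Step 1 — sample mean vector:
  mean(U) = (4 + 9 + 4 + 1 + 4 + 7) / 6 = 29/6 = 4.8333
  mean(V) = (2 + 4 + 2 + 1 + 9 + 9) / 6 = 27/6 = 4.5
  x̄ = (4.8333, 4.5),  deviation x̄ - mu_0 = (4.8333, 4.5) - (3, 3) = (1.8333, 1.5).

Step 2 — sample covariance matrix, S[i,j] = (1/(n-1)) · Σ_k (x_{k,i} - mean_i) · (x_{k,j} - mean_j), divisor n-1 = 5:
  S[U,U] = ((-0.8333)·(-0.8333) + (4.1667)·(4.1667) + (-0.8333)·(-0.8333) + (-3.8333)·(-3.8333) + (-0.8333)·(-0.8333) + (2.1667)·(2.1667)) / 5 = 38.8333/5 = 7.7667
  S[U,V] = ((-0.8333)·(-2.5) + (4.1667)·(-0.5) + (-0.8333)·(-2.5) + (-3.8333)·(-3.5) + (-0.8333)·(4.5) + (2.1667)·(4.5)) / 5 = 21.5/5 = 4.3
  S[V,V] = ((-2.5)·(-2.5) + (-0.5)·(-0.5) + (-2.5)·(-2.5) + (-3.5)·(-3.5) + (4.5)·(4.5) + (4.5)·(4.5)) / 5 = 65.5/5 = 13.1
  S = [[7.7667, 4.3],
 [4.3, 13.1]].

Step 3 — invert S. det(S) = 7.7667·13.1 - (4.3)² = 83.2533.
  S^{-1} = (1/det) · [[d, -b], [-b, a]] = [[0.1574, -0.0516],
 [-0.0516, 0.0933]].

Step 4 — quadratic form (x̄ - mu_0)^T · S^{-1} · (x̄ - mu_0):
  S^{-1} · (x̄ - mu_0) = (0.211, 0.0452),
  (x̄ - mu_0)^T · [...] = (1.8333)·(0.211) + (1.5)·(0.0452) = 0.4547.

Step 5 — scale by n: T² = 6 · 0.4547 = 2.7282.

T² ≈ 2.7282


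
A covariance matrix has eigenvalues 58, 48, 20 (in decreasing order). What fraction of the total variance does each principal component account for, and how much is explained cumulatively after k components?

Step 1 — total variance = trace(Sigma) = Σ λ_i = 58 + 48 + 20 = 126.

Step 2 — fraction explained by component i = λ_i / Σ λ:
  PC1: 58/126 = 0.4603
  PC2: 48/126 = 0.381
  PC3: 20/126 = 0.1587

Step 3 — cumulative fraction after k components = (λ_1 + ... + λ_k) / Σ λ:
  k = 1: 58/126 = 0.4603
  k = 2: (58 + 48)/126 = 106/126 = 0.8413
  k = 3: (58 + 48 + 20)/126 = 126/126 = 1

Summary (fraction, with percent):

explained: PC1 0.4603 (46.03%), PC2 0.381 (38.1%), PC3 0.1587 (15.87%);  cumulative: 0.4603, 0.8413, 1


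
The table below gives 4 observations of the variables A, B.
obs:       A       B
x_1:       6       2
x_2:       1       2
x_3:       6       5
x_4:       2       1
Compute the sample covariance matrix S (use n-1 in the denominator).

Step 1 — column means:
  mean(A) = (6 + 1 + 6 + 2) / 4 = 15/4 = 3.75
  mean(B) = (2 + 2 + 5 + 1) / 4 = 10/4 = 2.5

Step 2 — sample covariance S[i,j] = (1/(n-1)) · Σ_k (x_{k,i} - mean_i) · (x_{k,j} - mean_j), with n-1 = 3.
  S[A,A] = ((2.25)·(2.25) + (-2.75)·(-2.75) + (2.25)·(2.25) + (-1.75)·(-1.75)) / 3 = 20.75/3 = 6.9167
  S[A,B] = ((2.25)·(-0.5) + (-2.75)·(-0.5) + (2.25)·(2.5) + (-1.75)·(-1.5)) / 3 = 8.5/3 = 2.8333
  S[B,B] = ((-0.5)·(-0.5) + (-0.5)·(-0.5) + (2.5)·(2.5) + (-1.5)·(-1.5)) / 3 = 9/3 = 3

S is symmetric (S[j,i] = S[i,j]). Assembling:

S = [[6.9167, 2.8333],
 [2.8333, 3]]


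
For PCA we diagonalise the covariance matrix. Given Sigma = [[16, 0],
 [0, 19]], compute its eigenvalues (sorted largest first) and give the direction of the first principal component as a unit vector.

Step 1 — characteristic polynomial of 2×2 Sigma:
  det(Sigma - λI) = λ² - trace · λ + det = 0.
  trace = 16 + 19 = 35, det = 16·19 - (0)² = 304.
Step 2 — discriminant:
  Δ = trace² - 4·det = 1225 - 1216 = 9.
Step 3 — eigenvalues:
  λ = (trace ± √Δ)/2 = (35 ± 3)/2,
  λ_1 = 19,  λ_2 = 16.

Step 4 — unit eigenvector for λ_1: Sigma is diagonal, so its eigenvectors are the coordinate axes. λ_1 = 19 is the diagonal entry on the second coordinate axis, hence
  v_1 = (0, 1) (||v_1|| = 1).

λ_1 = 19,  λ_2 = 16;  v_1 ≈ (0, 1)


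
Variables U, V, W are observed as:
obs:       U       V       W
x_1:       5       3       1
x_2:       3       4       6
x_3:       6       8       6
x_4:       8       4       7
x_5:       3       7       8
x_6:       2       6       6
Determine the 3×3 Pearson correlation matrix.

Step 1 — column means:
  mean(U) = (5 + 3 + 6 + 8 + 3 + 2) / 6 = 27/6 = 4.5
  mean(V) = (3 + 4 + 8 + 4 + 7 + 6) / 6 = 32/6 = 5.3333
  mean(W) = (1 + 6 + 6 + 7 + 8 + 6) / 6 = 34/6 = 5.6667

Step 2 — sample variances and covariances s[i,j] = (1/(n-1)) · Σ_k (x_{k,i} - mean_i) · (x_{k,j} - mean_j), with n-1 = 5:
  s[U,U] = ((0.5)·(0.5) + (-1.5)·(-1.5) + (1.5)·(1.5) + (3.5)·(3.5) + (-1.5)·(-1.5) + (-2.5)·(-2.5)) / 5 = 25.5/5 = 5.1
  s[U,V] = ((0.5)·(-2.3333) + (-1.5)·(-1.3333) + (1.5)·(2.6667) + (3.5)·(-1.3333) + (-1.5)·(1.6667) + (-2.5)·(0.6667)) / 5 = -4/5 = -0.8
  s[U,W] = ((0.5)·(-4.6667) + (-1.5)·(0.3333) + (1.5)·(0.3333) + (3.5)·(1.3333) + (-1.5)·(2.3333) + (-2.5)·(0.3333)) / 5 = -2/5 = -0.4
  s[V,V] = ((-2.3333)·(-2.3333) + (-1.3333)·(-1.3333) + (2.6667)·(2.6667) + (-1.3333)·(-1.3333) + (1.6667)·(1.6667) + (0.6667)·(0.6667)) / 5 = 19.3333/5 = 3.8667
  s[V,W] = ((-2.3333)·(-4.6667) + (-1.3333)·(0.3333) + (2.6667)·(0.3333) + (-1.3333)·(1.3333) + (1.6667)·(2.3333) + (0.6667)·(0.3333)) / 5 = 13.6667/5 = 2.7333
  s[W,W] = ((-4.6667)·(-4.6667) + (0.3333)·(0.3333) + (0.3333)·(0.3333) + (1.3333)·(1.3333) + (2.3333)·(2.3333) + (0.3333)·(0.3333)) / 5 = 29.3333/5 = 5.8667
  Sample standard deviations s_i = √(s[i,i]):
  s(U) = √(5.1) = 2.2583
  s(V) = √(3.8667) = 1.9664
  s(W) = √(5.8667) = 2.4221

Step 3 — r_{ij} = s_{ij} / (s_i · s_j):
  r[U,U] = 1 (diagonal).
  r[U,V] = -0.8 / (2.2583 · 1.9664) = -0.8 / 4.4407 = -0.1802
  r[U,W] = -0.4 / (2.2583 · 2.4221) = -0.4 / 5.4699 = -0.0731
  r[V,V] = 1 (diagonal).
  r[V,W] = 2.7333 / (1.9664 · 2.4221) = 2.7333 / 4.7628 = 0.5739
  r[W,W] = 1 (diagonal).

R is symmetric with unit diagonal. Assembling:

R = [[1, -0.1802, -0.0731],
 [-0.1802, 1, 0.5739],
 [-0.0731, 0.5739, 1]]


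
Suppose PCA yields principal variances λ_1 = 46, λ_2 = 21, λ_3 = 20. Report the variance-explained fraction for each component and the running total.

Step 1 — total variance = trace(Sigma) = Σ λ_i = 46 + 21 + 20 = 87.

Step 2 — fraction explained by component i = λ_i / Σ λ:
  PC1: 46/87 = 0.5287
  PC2: 21/87 = 0.2414
  PC3: 20/87 = 0.2299

Step 3 — cumulative fraction after k components = (λ_1 + ... + λ_k) / Σ λ:
  k = 1: 46/87 = 0.5287
  k = 2: (46 + 21)/87 = 67/87 = 0.7701
  k = 3: (46 + 21 + 20)/87 = 87/87 = 1

Summary (fraction, with percent):

explained: PC1 0.5287 (52.87%), PC2 0.2414 (24.14%), PC3 0.2299 (22.99%);  cumulative: 0.5287, 0.7701, 1


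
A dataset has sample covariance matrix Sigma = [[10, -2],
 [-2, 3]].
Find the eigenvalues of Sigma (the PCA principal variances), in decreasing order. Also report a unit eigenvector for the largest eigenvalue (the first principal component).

Step 1 — characteristic polynomial of 2×2 Sigma:
  det(Sigma - λI) = λ² - trace · λ + det = 0.
  trace = 10 + 3 = 13, det = 10·3 - (-2)² = 26.
Step 2 — discriminant:
  Δ = trace² - 4·det = 169 - 104 = 65.
Step 3 — eigenvalues:
  λ = (trace ± √Δ)/2 = (13 ± 8.0623)/2,
  λ_1 = 10.5311,  λ_2 = 2.4689.

Step 4 — unit eigenvector for λ_1: solve (Sigma - λ_1 I)v = 0. First row:
  (10 - 10.5311)·v_x + (-2)·v_y = 0, i.e. (-0.5311)·v_x + (-2)·v_y = 0,
  so v ∝ (b, λ_1 - a) = (-2, 0.5311); multiply by -1 so the first entry is positive: u = (2, -0.5311).
  ||u|| = √((2)² + (-0.5311)²) = √(4.2821) ≈ 2.0693,
  v_1 = u/||u|| ≈ (0.9665, -0.2567) (||v_1|| = 1).

λ_1 = 10.5311,  λ_2 = 2.4689;  v_1 ≈ (0.9665, -0.2567)


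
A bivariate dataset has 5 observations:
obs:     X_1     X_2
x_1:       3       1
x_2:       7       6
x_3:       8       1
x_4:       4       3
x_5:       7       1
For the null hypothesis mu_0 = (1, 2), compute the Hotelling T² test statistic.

Step 1 — sample mean vector:
  mean(X_1) = (3 + 7 + 8 + 4 + 7) / 5 = 29/5 = 5.8
  mean(X_2) = (1 + 6 + 1 + 3 + 1) / 5 = 12/5 = 2.4
  x̄ = (5.8, 2.4),  deviation x̄ - mu_0 = (5.8, 2.4) - (1, 2) = (4.8, 0.4).

Step 2 — sample covariance matrix, S[i,j] = (1/(n-1)) · Σ_k (x_{k,i} - mean_i) · (x_{k,j} - mean_j), divisor n-1 = 4:
  S[X_1,X_1] = ((-2.8)·(-2.8) + (1.2)·(1.2) + (2.2)·(2.2) + (-1.8)·(-1.8) + (1.2)·(1.2)) / 4 = 18.8/4 = 4.7
  S[X_1,X_2] = ((-2.8)·(-1.4) + (1.2)·(3.6) + (2.2)·(-1.4) + (-1.8)·(0.6) + (1.2)·(-1.4)) / 4 = 2.4/4 = 0.6
  S[X_2,X_2] = ((-1.4)·(-1.4) + (3.6)·(3.6) + (-1.4)·(-1.4) + (0.6)·(0.6) + (-1.4)·(-1.4)) / 4 = 19.2/4 = 4.8
  S = [[4.7, 0.6],
 [0.6, 4.8]].

Step 3 — invert S. det(S) = 4.7·4.8 - (0.6)² = 22.2.
  S^{-1} = (1/det) · [[d, -b], [-b, a]] = [[0.2162, -0.027],
 [-0.027, 0.2117]].

Step 4 — quadratic form (x̄ - mu_0)^T · S^{-1} · (x̄ - mu_0):
  S^{-1} · (x̄ - mu_0) = (1.027, -0.045),
  (x̄ - mu_0)^T · [...] = (4.8)·(1.027) + (0.4)·(-0.045) = 4.9117.

Step 5 — scale by n: T² = 5 · 4.9117 = 24.5586.

T² ≈ 24.5586


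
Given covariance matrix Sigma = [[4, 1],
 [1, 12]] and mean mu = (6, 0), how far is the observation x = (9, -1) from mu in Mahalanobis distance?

Step 1 — centre the observation: (x - mu) = (3, -1).

Step 2 — invert Sigma. det(Sigma) = 4·12 - (1)² = 47.
  Sigma^{-1} = (1/det) · [[d, -b], [-b, a]] = [[0.2553, -0.0213],
 [-0.0213, 0.0851]].

Step 3 — form the quadratic (x - mu)^T · Sigma^{-1} · (x - mu):
  Sigma^{-1} · (x - mu) = (0.7872, -0.1489).
  (x - mu)^T · [Sigma^{-1} · (x - mu)] = (3)·(0.7872) + (-1)·(-0.1489) = 2.5106.

Step 4 — take square root: d = √(2.5106) ≈ 1.5845.

d(x, mu) = √(2.5106) ≈ 1.5845


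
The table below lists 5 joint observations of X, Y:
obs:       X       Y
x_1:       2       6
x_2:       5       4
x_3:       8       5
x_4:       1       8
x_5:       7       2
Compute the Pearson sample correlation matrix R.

Step 1 — column means:
  mean(X) = (2 + 5 + 8 + 1 + 7) / 5 = 23/5 = 4.6
  mean(Y) = (6 + 4 + 5 + 8 + 2) / 5 = 25/5 = 5

Step 2 — sample variances and covariances s[i,j] = (1/(n-1)) · Σ_k (x_{k,i} - mean_i) · (x_{k,j} - mean_j), with n-1 = 4:
  s[X,X] = ((-2.6)·(-2.6) + (0.4)·(0.4) + (3.4)·(3.4) + (-3.6)·(-3.6) + (2.4)·(2.4)) / 4 = 37.2/4 = 9.3
  s[X,Y] = ((-2.6)·(1) + (0.4)·(-1) + (3.4)·(0) + (-3.6)·(3) + (2.4)·(-3)) / 4 = -21/4 = -5.25
  s[Y,Y] = ((1)·(1) + (-1)·(-1) + (0)·(0) + (3)·(3) + (-3)·(-3)) / 4 = 20/4 = 5
  Sample standard deviations s_i = √(s[i,i]):
  s(X) = √(9.3) = 3.0496
  s(Y) = √(5) = 2.2361

Step 3 — r_{ij} = s_{ij} / (s_i · s_j):
  r[X,X] = 1 (diagonal).
  r[X,Y] = -5.25 / (3.0496 · 2.2361) = -5.25 / 6.8191 = -0.7699
  r[Y,Y] = 1 (diagonal).

R is symmetric with unit diagonal. Assembling:

R = [[1, -0.7699],
 [-0.7699, 1]]


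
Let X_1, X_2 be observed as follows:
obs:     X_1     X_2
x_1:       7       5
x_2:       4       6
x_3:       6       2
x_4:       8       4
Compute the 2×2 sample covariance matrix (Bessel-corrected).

Step 1 — column means:
  mean(X_1) = (7 + 4 + 6 + 8) / 4 = 25/4 = 6.25
  mean(X_2) = (5 + 6 + 2 + 4) / 4 = 17/4 = 4.25

Step 2 — sample covariance S[i,j] = (1/(n-1)) · Σ_k (x_{k,i} - mean_i) · (x_{k,j} - mean_j), with n-1 = 3.
  S[X_1,X_1] = ((0.75)·(0.75) + (-2.25)·(-2.25) + (-0.25)·(-0.25) + (1.75)·(1.75)) / 3 = 8.75/3 = 2.9167
  S[X_1,X_2] = ((0.75)·(0.75) + (-2.25)·(1.75) + (-0.25)·(-2.25) + (1.75)·(-0.25)) / 3 = -3.25/3 = -1.0833
  S[X_2,X_2] = ((0.75)·(0.75) + (1.75)·(1.75) + (-2.25)·(-2.25) + (-0.25)·(-0.25)) / 3 = 8.75/3 = 2.9167

S is symmetric (S[j,i] = S[i,j]). Assembling:

S = [[2.9167, -1.0833],
 [-1.0833, 2.9167]]


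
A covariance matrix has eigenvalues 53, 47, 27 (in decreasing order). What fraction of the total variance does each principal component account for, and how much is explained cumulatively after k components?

Step 1 — total variance = trace(Sigma) = Σ λ_i = 53 + 47 + 27 = 127.

Step 2 — fraction explained by component i = λ_i / Σ λ:
  PC1: 53/127 = 0.4173
  PC2: 47/127 = 0.3701
  PC3: 27/127 = 0.2126

Step 3 — cumulative fraction after k components = (λ_1 + ... + λ_k) / Σ λ:
  k = 1: 53/127 = 0.4173
  k = 2: (53 + 47)/127 = 100/127 = 0.7874
  k = 3: (53 + 47 + 27)/127 = 127/127 = 1

Summary (fraction, with percent):

explained: PC1 0.4173 (41.73%), PC2 0.3701 (37.01%), PC3 0.2126 (21.26%);  cumulative: 0.4173, 0.7874, 1


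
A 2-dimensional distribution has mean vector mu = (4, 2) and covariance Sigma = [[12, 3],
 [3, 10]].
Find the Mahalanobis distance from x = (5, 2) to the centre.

Step 1 — centre the observation: (x - mu) = (1, 0).

Step 2 — invert Sigma. det(Sigma) = 12·10 - (3)² = 111.
  Sigma^{-1} = (1/det) · [[d, -b], [-b, a]] = [[0.0901, -0.027],
 [-0.027, 0.1081]].

Step 3 — form the quadratic (x - mu)^T · Sigma^{-1} · (x - mu):
  Sigma^{-1} · (x - mu) = (0.0901, -0.027).
  (x - mu)^T · [Sigma^{-1} · (x - mu)] = (1)·(0.0901) + (0)·(-0.027) = 0.0901.

Step 4 — take square root: d = √(0.0901) ≈ 0.3002.

d(x, mu) = √(0.0901) ≈ 0.3002


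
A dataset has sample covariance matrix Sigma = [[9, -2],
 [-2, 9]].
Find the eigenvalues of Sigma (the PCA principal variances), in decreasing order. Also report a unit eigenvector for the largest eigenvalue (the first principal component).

Step 1 — characteristic polynomial of 2×2 Sigma:
  det(Sigma - λI) = λ² - trace · λ + det = 0.
  trace = 9 + 9 = 18, det = 9·9 - (-2)² = 77.
Step 2 — discriminant:
  Δ = trace² - 4·det = 324 - 308 = 16.
Step 3 — eigenvalues:
  λ = (trace ± √Δ)/2 = (18 ± 4)/2,
  λ_1 = 11,  λ_2 = 7.

Step 4 — unit eigenvector for λ_1: solve (Sigma - λ_1 I)v = 0. First row:
  (9 - 11)·v_x + (-2)·v_y = 0, i.e. (-2)·v_x + (-2)·v_y = 0,
  so v ∝ (b, λ_1 - a) = (-2, 2); multiply by -1 so the first entry is positive: u = (2, -2).
  ||u|| = √((2)² + (-2)²) = √(8) ≈ 2.8284,
  v_1 = u/||u|| ≈ (0.7071, -0.7071) (||v_1|| = 1).

λ_1 = 11,  λ_2 = 7;  v_1 ≈ (0.7071, -0.7071)


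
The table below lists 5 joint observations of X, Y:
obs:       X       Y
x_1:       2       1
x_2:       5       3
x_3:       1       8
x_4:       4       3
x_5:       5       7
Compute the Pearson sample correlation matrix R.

Step 1 — column means:
  mean(X) = (2 + 5 + 1 + 4 + 5) / 5 = 17/5 = 3.4
  mean(Y) = (1 + 3 + 8 + 3 + 7) / 5 = 22/5 = 4.4

Step 2 — sample variances and covariances s[i,j] = (1/(n-1)) · Σ_k (x_{k,i} - mean_i) · (x_{k,j} - mean_j), with n-1 = 4:
  s[X,X] = ((-1.4)·(-1.4) + (1.6)·(1.6) + (-2.4)·(-2.4) + (0.6)·(0.6) + (1.6)·(1.6)) / 4 = 13.2/4 = 3.3
  s[X,Y] = ((-1.4)·(-3.4) + (1.6)·(-1.4) + (-2.4)·(3.6) + (0.6)·(-1.4) + (1.6)·(2.6)) / 4 = -2.8/4 = -0.7
  s[Y,Y] = ((-3.4)·(-3.4) + (-1.4)·(-1.4) + (3.6)·(3.6) + (-1.4)·(-1.4) + (2.6)·(2.6)) / 4 = 35.2/4 = 8.8
  Sample standard deviations s_i = √(s[i,i]):
  s(X) = √(3.3) = 1.8166
  s(Y) = √(8.8) = 2.9665

Step 3 — r_{ij} = s_{ij} / (s_i · s_j):
  r[X,X] = 1 (diagonal).
  r[X,Y] = -0.7 / (1.8166 · 2.9665) = -0.7 / 5.3889 = -0.1299
  r[Y,Y] = 1 (diagonal).

R is symmetric with unit diagonal. Assembling:

R = [[1, -0.1299],
 [-0.1299, 1]]


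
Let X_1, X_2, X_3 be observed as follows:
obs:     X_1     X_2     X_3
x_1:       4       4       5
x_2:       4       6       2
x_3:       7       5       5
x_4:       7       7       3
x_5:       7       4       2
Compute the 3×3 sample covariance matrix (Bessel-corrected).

Step 1 — column means:
  mean(X_1) = (4 + 4 + 7 + 7 + 7) / 5 = 29/5 = 5.8
  mean(X_2) = (4 + 6 + 5 + 7 + 4) / 5 = 26/5 = 5.2
  mean(X_3) = (5 + 2 + 5 + 3 + 2) / 5 = 17/5 = 3.4

Step 2 — sample covariance S[i,j] = (1/(n-1)) · Σ_k (x_{k,i} - mean_i) · (x_{k,j} - mean_j), with n-1 = 4.
  S[X_1,X_1] = ((-1.8)·(-1.8) + (-1.8)·(-1.8) + (1.2)·(1.2) + (1.2)·(1.2) + (1.2)·(1.2)) / 4 = 10.8/4 = 2.7
  S[X_1,X_2] = ((-1.8)·(-1.2) + (-1.8)·(0.8) + (1.2)·(-0.2) + (1.2)·(1.8) + (1.2)·(-1.2)) / 4 = 1.2/4 = 0.3
  S[X_1,X_3] = ((-1.8)·(1.6) + (-1.8)·(-1.4) + (1.2)·(1.6) + (1.2)·(-0.4) + (1.2)·(-1.4)) / 4 = -0.6/4 = -0.15
  S[X_2,X_2] = ((-1.2)·(-1.2) + (0.8)·(0.8) + (-0.2)·(-0.2) + (1.8)·(1.8) + (-1.2)·(-1.2)) / 4 = 6.8/4 = 1.7
  S[X_2,X_3] = ((-1.2)·(1.6) + (0.8)·(-1.4) + (-0.2)·(1.6) + (1.8)·(-0.4) + (-1.2)·(-1.4)) / 4 = -2.4/4 = -0.6
  S[X_3,X_3] = ((1.6)·(1.6) + (-1.4)·(-1.4) + (1.6)·(1.6) + (-0.4)·(-0.4) + (-1.4)·(-1.4)) / 4 = 9.2/4 = 2.3

S is symmetric (S[j,i] = S[i,j]). Assembling:

S = [[2.7, 0.3, -0.15],
 [0.3, 1.7, -0.6],
 [-0.15, -0.6, 2.3]]


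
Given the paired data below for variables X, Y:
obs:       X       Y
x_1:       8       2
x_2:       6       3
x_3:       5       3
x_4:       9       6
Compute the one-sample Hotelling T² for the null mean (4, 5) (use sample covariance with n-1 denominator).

Step 1 — sample mean vector:
  mean(X) = (8 + 6 + 5 + 9) / 4 = 28/4 = 7
  mean(Y) = (2 + 3 + 3 + 6) / 4 = 14/4 = 3.5
  x̄ = (7, 3.5),  deviation x̄ - mu_0 = (7, 3.5) - (4, 5) = (3, -1.5).

Step 2 — sample covariance matrix, S[i,j] = (1/(n-1)) · Σ_k (x_{k,i} - mean_i) · (x_{k,j} - mean_j), divisor n-1 = 3:
  S[X,X] = ((1)·(1) + (-1)·(-1) + (-2)·(-2) + (2)·(2)) / 3 = 10/3 = 3.3333
  S[X,Y] = ((1)·(-1.5) + (-1)·(-0.5) + (-2)·(-0.5) + (2)·(2.5)) / 3 = 5/3 = 1.6667
  S[Y,Y] = ((-1.5)·(-1.5) + (-0.5)·(-0.5) + (-0.5)·(-0.5) + (2.5)·(2.5)) / 3 = 9/3 = 3
  S = [[3.3333, 1.6667],
 [1.6667, 3]].

Step 3 — invert S. det(S) = 3.3333·3 - (1.6667)² = 7.2222.
  S^{-1} = (1/det) · [[d, -b], [-b, a]] = [[0.4154, -0.2308],
 [-0.2308, 0.4615]].

Step 4 — quadratic form (x̄ - mu_0)^T · S^{-1} · (x̄ - mu_0):
  S^{-1} · (x̄ - mu_0) = (1.5923, -1.3846),
  (x̄ - mu_0)^T · [...] = (3)·(1.5923) + (-1.5)·(-1.3846) = 6.8538.

Step 5 — scale by n: T² = 4 · 6.8538 = 27.4154.

T² ≈ 27.4154


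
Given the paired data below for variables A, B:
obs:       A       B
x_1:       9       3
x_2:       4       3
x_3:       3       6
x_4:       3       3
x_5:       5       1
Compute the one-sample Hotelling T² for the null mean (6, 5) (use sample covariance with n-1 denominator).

Step 1 — sample mean vector:
  mean(A) = (9 + 4 + 3 + 3 + 5) / 5 = 24/5 = 4.8
  mean(B) = (3 + 3 + 6 + 3 + 1) / 5 = 16/5 = 3.2
  x̄ = (4.8, 3.2),  deviation x̄ - mu_0 = (4.8, 3.2) - (6, 5) = (-1.2, -1.8).

Step 2 — sample covariance matrix, S[i,j] = (1/(n-1)) · Σ_k (x_{k,i} - mean_i) · (x_{k,j} - mean_j), divisor n-1 = 4:
  S[A,A] = ((4.2)·(4.2) + (-0.8)·(-0.8) + (-1.8)·(-1.8) + (-1.8)·(-1.8) + (0.2)·(0.2)) / 4 = 24.8/4 = 6.2
  S[A,B] = ((4.2)·(-0.2) + (-0.8)·(-0.2) + (-1.8)·(2.8) + (-1.8)·(-0.2) + (0.2)·(-2.2)) / 4 = -5.8/4 = -1.45
  S[B,B] = ((-0.2)·(-0.2) + (-0.2)·(-0.2) + (2.8)·(2.8) + (-0.2)·(-0.2) + (-2.2)·(-2.2)) / 4 = 12.8/4 = 3.2
  S = [[6.2, -1.45],
 [-1.45, 3.2]].

Step 3 — invert S. det(S) = 6.2·3.2 - (-1.45)² = 17.7375.
  S^{-1} = (1/det) · [[d, -b], [-b, a]] = [[0.1804, 0.0817],
 [0.0817, 0.3495]].

Step 4 — quadratic form (x̄ - mu_0)^T · S^{-1} · (x̄ - mu_0):
  S^{-1} · (x̄ - mu_0) = (-0.3636, -0.7273),
  (x̄ - mu_0)^T · [...] = (-1.2)·(-0.3636) + (-1.8)·(-0.7273) = 1.7455.

Step 5 — scale by n: T² = 5 · 1.7455 = 8.7273.

T² ≈ 8.7273
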